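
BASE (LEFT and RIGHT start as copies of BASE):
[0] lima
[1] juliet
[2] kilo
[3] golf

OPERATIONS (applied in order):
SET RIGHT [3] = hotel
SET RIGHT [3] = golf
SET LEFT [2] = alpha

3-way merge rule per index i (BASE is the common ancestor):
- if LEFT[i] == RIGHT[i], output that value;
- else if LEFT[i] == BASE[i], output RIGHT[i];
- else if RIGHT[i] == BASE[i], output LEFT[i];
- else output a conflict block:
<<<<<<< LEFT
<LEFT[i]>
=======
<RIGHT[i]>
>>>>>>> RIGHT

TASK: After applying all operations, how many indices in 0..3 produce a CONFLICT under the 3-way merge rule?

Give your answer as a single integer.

Final LEFT:  [lima, juliet, alpha, golf]
Final RIGHT: [lima, juliet, kilo, golf]
i=0: L=lima R=lima -> agree -> lima
i=1: L=juliet R=juliet -> agree -> juliet
i=2: L=alpha, R=kilo=BASE -> take LEFT -> alpha
i=3: L=golf R=golf -> agree -> golf
Conflict count: 0

Answer: 0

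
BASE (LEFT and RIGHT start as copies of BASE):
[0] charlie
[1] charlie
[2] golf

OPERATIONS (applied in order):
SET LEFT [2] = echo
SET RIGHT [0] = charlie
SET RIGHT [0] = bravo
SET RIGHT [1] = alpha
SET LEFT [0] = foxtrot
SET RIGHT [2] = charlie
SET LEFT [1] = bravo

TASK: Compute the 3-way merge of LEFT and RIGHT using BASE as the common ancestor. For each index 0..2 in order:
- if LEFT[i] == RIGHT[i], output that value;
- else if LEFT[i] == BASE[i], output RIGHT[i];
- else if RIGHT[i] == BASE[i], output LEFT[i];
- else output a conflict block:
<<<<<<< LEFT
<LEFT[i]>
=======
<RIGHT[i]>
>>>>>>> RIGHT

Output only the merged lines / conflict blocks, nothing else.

Answer: <<<<<<< LEFT
foxtrot
=======
bravo
>>>>>>> RIGHT
<<<<<<< LEFT
bravo
=======
alpha
>>>>>>> RIGHT
<<<<<<< LEFT
echo
=======
charlie
>>>>>>> RIGHT

Derivation:
Final LEFT:  [foxtrot, bravo, echo]
Final RIGHT: [bravo, alpha, charlie]
i=0: BASE=charlie L=foxtrot R=bravo all differ -> CONFLICT
i=1: BASE=charlie L=bravo R=alpha all differ -> CONFLICT
i=2: BASE=golf L=echo R=charlie all differ -> CONFLICT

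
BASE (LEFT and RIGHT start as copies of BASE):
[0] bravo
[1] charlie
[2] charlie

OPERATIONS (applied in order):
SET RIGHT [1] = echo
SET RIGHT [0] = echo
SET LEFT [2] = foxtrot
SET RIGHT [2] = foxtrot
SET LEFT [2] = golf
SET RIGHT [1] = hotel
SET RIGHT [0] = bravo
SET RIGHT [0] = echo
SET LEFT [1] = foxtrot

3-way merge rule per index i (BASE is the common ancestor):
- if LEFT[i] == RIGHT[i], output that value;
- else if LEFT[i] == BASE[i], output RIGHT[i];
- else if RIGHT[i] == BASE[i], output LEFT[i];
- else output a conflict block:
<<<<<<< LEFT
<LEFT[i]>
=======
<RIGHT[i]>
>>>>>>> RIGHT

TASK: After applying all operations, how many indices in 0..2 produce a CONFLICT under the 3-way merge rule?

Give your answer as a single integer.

Final LEFT:  [bravo, foxtrot, golf]
Final RIGHT: [echo, hotel, foxtrot]
i=0: L=bravo=BASE, R=echo -> take RIGHT -> echo
i=1: BASE=charlie L=foxtrot R=hotel all differ -> CONFLICT
i=2: BASE=charlie L=golf R=foxtrot all differ -> CONFLICT
Conflict count: 2

Answer: 2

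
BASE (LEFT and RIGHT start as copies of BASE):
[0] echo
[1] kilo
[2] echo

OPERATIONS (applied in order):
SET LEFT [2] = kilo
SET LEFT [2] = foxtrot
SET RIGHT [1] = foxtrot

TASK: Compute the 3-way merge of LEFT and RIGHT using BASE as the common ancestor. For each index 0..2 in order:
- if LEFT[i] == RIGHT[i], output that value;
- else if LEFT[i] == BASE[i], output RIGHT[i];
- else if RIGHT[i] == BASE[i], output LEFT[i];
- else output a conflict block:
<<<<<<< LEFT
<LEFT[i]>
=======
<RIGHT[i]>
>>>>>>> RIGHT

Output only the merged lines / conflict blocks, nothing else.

Answer: echo
foxtrot
foxtrot

Derivation:
Final LEFT:  [echo, kilo, foxtrot]
Final RIGHT: [echo, foxtrot, echo]
i=0: L=echo R=echo -> agree -> echo
i=1: L=kilo=BASE, R=foxtrot -> take RIGHT -> foxtrot
i=2: L=foxtrot, R=echo=BASE -> take LEFT -> foxtrot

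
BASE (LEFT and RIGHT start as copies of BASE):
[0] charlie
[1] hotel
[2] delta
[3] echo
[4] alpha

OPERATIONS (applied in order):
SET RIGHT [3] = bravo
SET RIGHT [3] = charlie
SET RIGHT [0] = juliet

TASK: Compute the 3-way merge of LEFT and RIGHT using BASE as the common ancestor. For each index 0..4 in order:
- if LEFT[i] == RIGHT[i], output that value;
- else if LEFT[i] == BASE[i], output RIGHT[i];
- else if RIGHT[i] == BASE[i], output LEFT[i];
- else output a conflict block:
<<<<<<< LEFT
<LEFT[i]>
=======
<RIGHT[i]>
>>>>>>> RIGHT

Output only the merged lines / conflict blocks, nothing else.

Final LEFT:  [charlie, hotel, delta, echo, alpha]
Final RIGHT: [juliet, hotel, delta, charlie, alpha]
i=0: L=charlie=BASE, R=juliet -> take RIGHT -> juliet
i=1: L=hotel R=hotel -> agree -> hotel
i=2: L=delta R=delta -> agree -> delta
i=3: L=echo=BASE, R=charlie -> take RIGHT -> charlie
i=4: L=alpha R=alpha -> agree -> alpha

Answer: juliet
hotel
delta
charlie
alpha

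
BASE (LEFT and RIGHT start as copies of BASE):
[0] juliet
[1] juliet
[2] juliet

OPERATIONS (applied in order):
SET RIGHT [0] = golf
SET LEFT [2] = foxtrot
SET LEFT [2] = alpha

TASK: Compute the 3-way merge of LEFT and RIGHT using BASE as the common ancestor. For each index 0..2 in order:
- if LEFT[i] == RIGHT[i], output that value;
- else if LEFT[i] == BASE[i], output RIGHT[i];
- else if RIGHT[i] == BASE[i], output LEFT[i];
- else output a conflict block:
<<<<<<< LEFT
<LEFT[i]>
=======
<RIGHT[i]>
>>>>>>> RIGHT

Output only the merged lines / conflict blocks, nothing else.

Answer: golf
juliet
alpha

Derivation:
Final LEFT:  [juliet, juliet, alpha]
Final RIGHT: [golf, juliet, juliet]
i=0: L=juliet=BASE, R=golf -> take RIGHT -> golf
i=1: L=juliet R=juliet -> agree -> juliet
i=2: L=alpha, R=juliet=BASE -> take LEFT -> alpha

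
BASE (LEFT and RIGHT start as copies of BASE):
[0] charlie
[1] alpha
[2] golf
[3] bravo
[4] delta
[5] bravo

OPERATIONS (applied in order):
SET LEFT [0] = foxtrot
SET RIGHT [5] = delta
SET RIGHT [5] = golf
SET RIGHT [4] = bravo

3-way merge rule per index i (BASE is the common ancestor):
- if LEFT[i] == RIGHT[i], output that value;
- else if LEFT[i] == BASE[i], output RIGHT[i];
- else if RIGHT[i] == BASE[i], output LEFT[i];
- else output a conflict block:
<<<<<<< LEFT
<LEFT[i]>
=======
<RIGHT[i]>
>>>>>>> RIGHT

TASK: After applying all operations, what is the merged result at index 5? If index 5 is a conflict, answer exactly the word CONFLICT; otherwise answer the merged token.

Answer: golf

Derivation:
Final LEFT:  [foxtrot, alpha, golf, bravo, delta, bravo]
Final RIGHT: [charlie, alpha, golf, bravo, bravo, golf]
i=0: L=foxtrot, R=charlie=BASE -> take LEFT -> foxtrot
i=1: L=alpha R=alpha -> agree -> alpha
i=2: L=golf R=golf -> agree -> golf
i=3: L=bravo R=bravo -> agree -> bravo
i=4: L=delta=BASE, R=bravo -> take RIGHT -> bravo
i=5: L=bravo=BASE, R=golf -> take RIGHT -> golf
Index 5 -> golf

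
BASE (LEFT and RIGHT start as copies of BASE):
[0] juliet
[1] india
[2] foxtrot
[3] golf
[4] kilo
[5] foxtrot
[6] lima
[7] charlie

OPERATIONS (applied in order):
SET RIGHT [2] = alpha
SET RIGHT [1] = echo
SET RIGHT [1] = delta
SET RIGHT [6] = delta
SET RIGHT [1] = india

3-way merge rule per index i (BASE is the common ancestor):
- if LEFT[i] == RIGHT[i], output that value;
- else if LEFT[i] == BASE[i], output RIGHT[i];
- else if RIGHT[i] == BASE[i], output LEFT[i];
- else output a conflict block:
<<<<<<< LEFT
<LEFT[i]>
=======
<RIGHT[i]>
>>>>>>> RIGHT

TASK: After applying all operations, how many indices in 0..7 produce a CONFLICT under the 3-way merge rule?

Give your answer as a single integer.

Final LEFT:  [juliet, india, foxtrot, golf, kilo, foxtrot, lima, charlie]
Final RIGHT: [juliet, india, alpha, golf, kilo, foxtrot, delta, charlie]
i=0: L=juliet R=juliet -> agree -> juliet
i=1: L=india R=india -> agree -> india
i=2: L=foxtrot=BASE, R=alpha -> take RIGHT -> alpha
i=3: L=golf R=golf -> agree -> golf
i=4: L=kilo R=kilo -> agree -> kilo
i=5: L=foxtrot R=foxtrot -> agree -> foxtrot
i=6: L=lima=BASE, R=delta -> take RIGHT -> delta
i=7: L=charlie R=charlie -> agree -> charlie
Conflict count: 0

Answer: 0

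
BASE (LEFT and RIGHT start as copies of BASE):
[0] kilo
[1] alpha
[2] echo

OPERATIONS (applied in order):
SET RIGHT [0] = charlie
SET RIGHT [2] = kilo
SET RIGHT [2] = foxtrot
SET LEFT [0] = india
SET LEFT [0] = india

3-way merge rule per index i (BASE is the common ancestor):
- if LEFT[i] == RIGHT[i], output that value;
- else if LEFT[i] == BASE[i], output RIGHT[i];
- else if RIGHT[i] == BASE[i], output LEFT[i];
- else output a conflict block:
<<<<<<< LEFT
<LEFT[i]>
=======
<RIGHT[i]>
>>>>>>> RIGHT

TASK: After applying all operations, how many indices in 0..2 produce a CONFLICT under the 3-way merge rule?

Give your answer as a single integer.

Final LEFT:  [india, alpha, echo]
Final RIGHT: [charlie, alpha, foxtrot]
i=0: BASE=kilo L=india R=charlie all differ -> CONFLICT
i=1: L=alpha R=alpha -> agree -> alpha
i=2: L=echo=BASE, R=foxtrot -> take RIGHT -> foxtrot
Conflict count: 1

Answer: 1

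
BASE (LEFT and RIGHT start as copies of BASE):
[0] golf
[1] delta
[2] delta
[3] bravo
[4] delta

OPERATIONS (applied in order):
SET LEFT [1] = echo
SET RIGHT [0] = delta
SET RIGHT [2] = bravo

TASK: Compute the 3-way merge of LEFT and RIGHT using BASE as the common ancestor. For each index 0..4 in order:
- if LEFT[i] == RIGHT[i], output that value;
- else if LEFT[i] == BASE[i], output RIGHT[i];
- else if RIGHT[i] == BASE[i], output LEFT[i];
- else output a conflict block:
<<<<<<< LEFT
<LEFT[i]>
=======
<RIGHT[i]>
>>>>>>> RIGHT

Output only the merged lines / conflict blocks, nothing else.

Final LEFT:  [golf, echo, delta, bravo, delta]
Final RIGHT: [delta, delta, bravo, bravo, delta]
i=0: L=golf=BASE, R=delta -> take RIGHT -> delta
i=1: L=echo, R=delta=BASE -> take LEFT -> echo
i=2: L=delta=BASE, R=bravo -> take RIGHT -> bravo
i=3: L=bravo R=bravo -> agree -> bravo
i=4: L=delta R=delta -> agree -> delta

Answer: delta
echo
bravo
bravo
delta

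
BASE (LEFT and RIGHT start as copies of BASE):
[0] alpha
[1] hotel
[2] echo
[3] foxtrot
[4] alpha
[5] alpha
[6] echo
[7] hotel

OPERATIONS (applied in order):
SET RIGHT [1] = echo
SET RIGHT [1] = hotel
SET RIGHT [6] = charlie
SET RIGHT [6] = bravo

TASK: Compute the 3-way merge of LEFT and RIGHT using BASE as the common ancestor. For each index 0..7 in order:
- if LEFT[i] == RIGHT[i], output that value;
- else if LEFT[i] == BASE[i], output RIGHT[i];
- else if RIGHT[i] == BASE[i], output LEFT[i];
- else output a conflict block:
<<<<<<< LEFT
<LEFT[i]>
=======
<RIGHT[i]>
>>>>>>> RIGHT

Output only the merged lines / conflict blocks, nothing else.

Final LEFT:  [alpha, hotel, echo, foxtrot, alpha, alpha, echo, hotel]
Final RIGHT: [alpha, hotel, echo, foxtrot, alpha, alpha, bravo, hotel]
i=0: L=alpha R=alpha -> agree -> alpha
i=1: L=hotel R=hotel -> agree -> hotel
i=2: L=echo R=echo -> agree -> echo
i=3: L=foxtrot R=foxtrot -> agree -> foxtrot
i=4: L=alpha R=alpha -> agree -> alpha
i=5: L=alpha R=alpha -> agree -> alpha
i=6: L=echo=BASE, R=bravo -> take RIGHT -> bravo
i=7: L=hotel R=hotel -> agree -> hotel

Answer: alpha
hotel
echo
foxtrot
alpha
alpha
bravo
hotel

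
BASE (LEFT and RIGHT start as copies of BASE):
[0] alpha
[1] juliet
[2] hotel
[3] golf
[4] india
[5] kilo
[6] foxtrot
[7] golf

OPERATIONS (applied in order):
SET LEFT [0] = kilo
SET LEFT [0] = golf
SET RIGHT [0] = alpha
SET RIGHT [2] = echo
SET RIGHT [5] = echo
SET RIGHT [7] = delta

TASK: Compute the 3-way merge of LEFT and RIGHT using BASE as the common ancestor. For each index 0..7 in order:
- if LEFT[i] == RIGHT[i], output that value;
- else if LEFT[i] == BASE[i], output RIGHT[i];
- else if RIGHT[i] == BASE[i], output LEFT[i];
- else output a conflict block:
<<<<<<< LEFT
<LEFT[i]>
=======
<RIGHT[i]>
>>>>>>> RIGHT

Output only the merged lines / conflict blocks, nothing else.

Final LEFT:  [golf, juliet, hotel, golf, india, kilo, foxtrot, golf]
Final RIGHT: [alpha, juliet, echo, golf, india, echo, foxtrot, delta]
i=0: L=golf, R=alpha=BASE -> take LEFT -> golf
i=1: L=juliet R=juliet -> agree -> juliet
i=2: L=hotel=BASE, R=echo -> take RIGHT -> echo
i=3: L=golf R=golf -> agree -> golf
i=4: L=india R=india -> agree -> india
i=5: L=kilo=BASE, R=echo -> take RIGHT -> echo
i=6: L=foxtrot R=foxtrot -> agree -> foxtrot
i=7: L=golf=BASE, R=delta -> take RIGHT -> delta

Answer: golf
juliet
echo
golf
india
echo
foxtrot
delta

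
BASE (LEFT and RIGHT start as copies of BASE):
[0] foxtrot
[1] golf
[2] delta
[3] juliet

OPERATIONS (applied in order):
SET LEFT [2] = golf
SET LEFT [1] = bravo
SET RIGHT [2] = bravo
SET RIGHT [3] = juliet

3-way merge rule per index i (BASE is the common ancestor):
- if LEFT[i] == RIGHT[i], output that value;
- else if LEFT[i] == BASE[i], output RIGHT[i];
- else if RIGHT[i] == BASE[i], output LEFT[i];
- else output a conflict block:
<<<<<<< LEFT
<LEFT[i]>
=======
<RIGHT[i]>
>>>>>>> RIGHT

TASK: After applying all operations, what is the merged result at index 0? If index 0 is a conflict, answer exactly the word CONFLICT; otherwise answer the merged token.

Final LEFT:  [foxtrot, bravo, golf, juliet]
Final RIGHT: [foxtrot, golf, bravo, juliet]
i=0: L=foxtrot R=foxtrot -> agree -> foxtrot
i=1: L=bravo, R=golf=BASE -> take LEFT -> bravo
i=2: BASE=delta L=golf R=bravo all differ -> CONFLICT
i=3: L=juliet R=juliet -> agree -> juliet
Index 0 -> foxtrot

Answer: foxtrot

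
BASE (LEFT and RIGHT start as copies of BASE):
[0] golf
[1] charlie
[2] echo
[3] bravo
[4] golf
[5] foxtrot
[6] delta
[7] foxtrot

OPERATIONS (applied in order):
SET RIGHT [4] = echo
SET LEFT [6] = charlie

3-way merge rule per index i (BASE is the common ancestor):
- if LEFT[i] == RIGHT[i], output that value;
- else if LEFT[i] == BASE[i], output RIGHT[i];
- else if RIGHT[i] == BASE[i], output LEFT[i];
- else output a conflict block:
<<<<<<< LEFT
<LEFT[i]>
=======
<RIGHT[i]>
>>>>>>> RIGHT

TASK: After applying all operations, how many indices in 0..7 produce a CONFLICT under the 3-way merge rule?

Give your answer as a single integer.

Final LEFT:  [golf, charlie, echo, bravo, golf, foxtrot, charlie, foxtrot]
Final RIGHT: [golf, charlie, echo, bravo, echo, foxtrot, delta, foxtrot]
i=0: L=golf R=golf -> agree -> golf
i=1: L=charlie R=charlie -> agree -> charlie
i=2: L=echo R=echo -> agree -> echo
i=3: L=bravo R=bravo -> agree -> bravo
i=4: L=golf=BASE, R=echo -> take RIGHT -> echo
i=5: L=foxtrot R=foxtrot -> agree -> foxtrot
i=6: L=charlie, R=delta=BASE -> take LEFT -> charlie
i=7: L=foxtrot R=foxtrot -> agree -> foxtrot
Conflict count: 0

Answer: 0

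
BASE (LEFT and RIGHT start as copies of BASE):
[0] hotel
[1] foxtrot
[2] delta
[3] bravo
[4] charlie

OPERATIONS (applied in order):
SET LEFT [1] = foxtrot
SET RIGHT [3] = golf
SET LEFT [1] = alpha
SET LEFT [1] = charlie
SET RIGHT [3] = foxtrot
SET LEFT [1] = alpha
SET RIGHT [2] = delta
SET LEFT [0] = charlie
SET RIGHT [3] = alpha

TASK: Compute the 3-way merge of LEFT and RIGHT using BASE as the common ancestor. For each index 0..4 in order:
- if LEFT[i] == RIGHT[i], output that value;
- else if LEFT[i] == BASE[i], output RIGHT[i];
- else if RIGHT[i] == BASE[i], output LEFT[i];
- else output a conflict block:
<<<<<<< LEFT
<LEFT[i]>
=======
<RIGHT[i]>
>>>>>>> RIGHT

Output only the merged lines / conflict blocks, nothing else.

Final LEFT:  [charlie, alpha, delta, bravo, charlie]
Final RIGHT: [hotel, foxtrot, delta, alpha, charlie]
i=0: L=charlie, R=hotel=BASE -> take LEFT -> charlie
i=1: L=alpha, R=foxtrot=BASE -> take LEFT -> alpha
i=2: L=delta R=delta -> agree -> delta
i=3: L=bravo=BASE, R=alpha -> take RIGHT -> alpha
i=4: L=charlie R=charlie -> agree -> charlie

Answer: charlie
alpha
delta
alpha
charlie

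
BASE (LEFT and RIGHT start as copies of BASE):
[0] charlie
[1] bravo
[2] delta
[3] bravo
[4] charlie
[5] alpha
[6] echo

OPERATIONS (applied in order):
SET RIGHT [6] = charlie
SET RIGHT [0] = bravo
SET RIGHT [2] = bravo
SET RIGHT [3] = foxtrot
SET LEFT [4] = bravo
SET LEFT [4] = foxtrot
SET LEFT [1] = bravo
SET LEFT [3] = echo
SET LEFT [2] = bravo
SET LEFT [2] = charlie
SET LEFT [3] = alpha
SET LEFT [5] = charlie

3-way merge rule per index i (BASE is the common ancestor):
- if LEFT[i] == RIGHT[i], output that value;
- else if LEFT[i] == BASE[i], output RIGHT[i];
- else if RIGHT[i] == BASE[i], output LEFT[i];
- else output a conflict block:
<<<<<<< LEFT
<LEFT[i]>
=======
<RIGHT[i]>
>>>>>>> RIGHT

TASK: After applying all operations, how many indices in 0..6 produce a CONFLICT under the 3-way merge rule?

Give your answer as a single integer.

Answer: 2

Derivation:
Final LEFT:  [charlie, bravo, charlie, alpha, foxtrot, charlie, echo]
Final RIGHT: [bravo, bravo, bravo, foxtrot, charlie, alpha, charlie]
i=0: L=charlie=BASE, R=bravo -> take RIGHT -> bravo
i=1: L=bravo R=bravo -> agree -> bravo
i=2: BASE=delta L=charlie R=bravo all differ -> CONFLICT
i=3: BASE=bravo L=alpha R=foxtrot all differ -> CONFLICT
i=4: L=foxtrot, R=charlie=BASE -> take LEFT -> foxtrot
i=5: L=charlie, R=alpha=BASE -> take LEFT -> charlie
i=6: L=echo=BASE, R=charlie -> take RIGHT -> charlie
Conflict count: 2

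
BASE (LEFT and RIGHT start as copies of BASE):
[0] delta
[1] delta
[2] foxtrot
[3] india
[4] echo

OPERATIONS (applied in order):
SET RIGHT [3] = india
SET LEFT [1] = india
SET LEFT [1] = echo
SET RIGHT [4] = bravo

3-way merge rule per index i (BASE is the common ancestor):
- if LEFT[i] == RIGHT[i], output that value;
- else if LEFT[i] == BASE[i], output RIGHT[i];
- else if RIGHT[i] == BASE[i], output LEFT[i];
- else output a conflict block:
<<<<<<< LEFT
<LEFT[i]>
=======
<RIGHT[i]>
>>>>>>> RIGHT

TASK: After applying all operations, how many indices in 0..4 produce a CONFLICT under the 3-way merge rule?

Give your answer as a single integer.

Final LEFT:  [delta, echo, foxtrot, india, echo]
Final RIGHT: [delta, delta, foxtrot, india, bravo]
i=0: L=delta R=delta -> agree -> delta
i=1: L=echo, R=delta=BASE -> take LEFT -> echo
i=2: L=foxtrot R=foxtrot -> agree -> foxtrot
i=3: L=india R=india -> agree -> india
i=4: L=echo=BASE, R=bravo -> take RIGHT -> bravo
Conflict count: 0

Answer: 0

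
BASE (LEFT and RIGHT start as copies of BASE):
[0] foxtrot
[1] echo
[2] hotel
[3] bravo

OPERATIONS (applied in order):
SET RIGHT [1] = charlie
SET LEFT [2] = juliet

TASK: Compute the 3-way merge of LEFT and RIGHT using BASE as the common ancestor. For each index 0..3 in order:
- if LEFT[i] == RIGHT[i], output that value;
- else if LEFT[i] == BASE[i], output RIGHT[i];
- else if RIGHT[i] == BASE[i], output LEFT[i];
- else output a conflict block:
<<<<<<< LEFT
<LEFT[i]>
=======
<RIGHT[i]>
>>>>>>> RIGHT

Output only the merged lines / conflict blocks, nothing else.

Final LEFT:  [foxtrot, echo, juliet, bravo]
Final RIGHT: [foxtrot, charlie, hotel, bravo]
i=0: L=foxtrot R=foxtrot -> agree -> foxtrot
i=1: L=echo=BASE, R=charlie -> take RIGHT -> charlie
i=2: L=juliet, R=hotel=BASE -> take LEFT -> juliet
i=3: L=bravo R=bravo -> agree -> bravo

Answer: foxtrot
charlie
juliet
bravo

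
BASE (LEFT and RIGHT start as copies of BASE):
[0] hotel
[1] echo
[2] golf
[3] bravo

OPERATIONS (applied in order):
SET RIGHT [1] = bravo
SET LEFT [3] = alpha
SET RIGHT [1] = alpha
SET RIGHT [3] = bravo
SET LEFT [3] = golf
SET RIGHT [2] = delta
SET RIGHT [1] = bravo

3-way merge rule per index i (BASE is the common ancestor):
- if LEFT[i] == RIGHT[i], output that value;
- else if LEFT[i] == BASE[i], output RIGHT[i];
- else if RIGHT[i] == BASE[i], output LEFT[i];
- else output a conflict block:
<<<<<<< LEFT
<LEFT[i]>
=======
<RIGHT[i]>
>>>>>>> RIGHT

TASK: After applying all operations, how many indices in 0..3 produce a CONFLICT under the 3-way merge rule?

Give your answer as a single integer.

Answer: 0

Derivation:
Final LEFT:  [hotel, echo, golf, golf]
Final RIGHT: [hotel, bravo, delta, bravo]
i=0: L=hotel R=hotel -> agree -> hotel
i=1: L=echo=BASE, R=bravo -> take RIGHT -> bravo
i=2: L=golf=BASE, R=delta -> take RIGHT -> delta
i=3: L=golf, R=bravo=BASE -> take LEFT -> golf
Conflict count: 0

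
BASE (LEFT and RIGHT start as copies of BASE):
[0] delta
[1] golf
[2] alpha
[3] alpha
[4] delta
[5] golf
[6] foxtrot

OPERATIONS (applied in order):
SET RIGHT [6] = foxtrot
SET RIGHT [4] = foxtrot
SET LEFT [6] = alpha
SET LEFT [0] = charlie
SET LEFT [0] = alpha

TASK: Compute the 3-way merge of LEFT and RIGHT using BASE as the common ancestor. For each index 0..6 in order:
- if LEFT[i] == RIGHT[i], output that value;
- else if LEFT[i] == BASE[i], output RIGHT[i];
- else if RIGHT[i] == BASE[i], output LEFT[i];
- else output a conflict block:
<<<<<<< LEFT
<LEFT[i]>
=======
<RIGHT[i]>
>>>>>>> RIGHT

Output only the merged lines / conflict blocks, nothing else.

Final LEFT:  [alpha, golf, alpha, alpha, delta, golf, alpha]
Final RIGHT: [delta, golf, alpha, alpha, foxtrot, golf, foxtrot]
i=0: L=alpha, R=delta=BASE -> take LEFT -> alpha
i=1: L=golf R=golf -> agree -> golf
i=2: L=alpha R=alpha -> agree -> alpha
i=3: L=alpha R=alpha -> agree -> alpha
i=4: L=delta=BASE, R=foxtrot -> take RIGHT -> foxtrot
i=5: L=golf R=golf -> agree -> golf
i=6: L=alpha, R=foxtrot=BASE -> take LEFT -> alpha

Answer: alpha
golf
alpha
alpha
foxtrot
golf
alpha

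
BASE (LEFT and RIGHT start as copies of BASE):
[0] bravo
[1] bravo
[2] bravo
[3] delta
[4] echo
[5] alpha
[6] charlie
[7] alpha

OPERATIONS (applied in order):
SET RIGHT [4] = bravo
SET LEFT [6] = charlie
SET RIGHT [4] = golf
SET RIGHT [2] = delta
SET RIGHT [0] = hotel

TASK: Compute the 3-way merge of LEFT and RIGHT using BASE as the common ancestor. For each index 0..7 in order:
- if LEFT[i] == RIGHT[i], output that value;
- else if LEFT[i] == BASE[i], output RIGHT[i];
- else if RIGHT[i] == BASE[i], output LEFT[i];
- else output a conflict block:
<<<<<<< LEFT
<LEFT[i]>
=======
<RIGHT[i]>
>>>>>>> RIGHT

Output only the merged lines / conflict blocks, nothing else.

Answer: hotel
bravo
delta
delta
golf
alpha
charlie
alpha

Derivation:
Final LEFT:  [bravo, bravo, bravo, delta, echo, alpha, charlie, alpha]
Final RIGHT: [hotel, bravo, delta, delta, golf, alpha, charlie, alpha]
i=0: L=bravo=BASE, R=hotel -> take RIGHT -> hotel
i=1: L=bravo R=bravo -> agree -> bravo
i=2: L=bravo=BASE, R=delta -> take RIGHT -> delta
i=3: L=delta R=delta -> agree -> delta
i=4: L=echo=BASE, R=golf -> take RIGHT -> golf
i=5: L=alpha R=alpha -> agree -> alpha
i=6: L=charlie R=charlie -> agree -> charlie
i=7: L=alpha R=alpha -> agree -> alpha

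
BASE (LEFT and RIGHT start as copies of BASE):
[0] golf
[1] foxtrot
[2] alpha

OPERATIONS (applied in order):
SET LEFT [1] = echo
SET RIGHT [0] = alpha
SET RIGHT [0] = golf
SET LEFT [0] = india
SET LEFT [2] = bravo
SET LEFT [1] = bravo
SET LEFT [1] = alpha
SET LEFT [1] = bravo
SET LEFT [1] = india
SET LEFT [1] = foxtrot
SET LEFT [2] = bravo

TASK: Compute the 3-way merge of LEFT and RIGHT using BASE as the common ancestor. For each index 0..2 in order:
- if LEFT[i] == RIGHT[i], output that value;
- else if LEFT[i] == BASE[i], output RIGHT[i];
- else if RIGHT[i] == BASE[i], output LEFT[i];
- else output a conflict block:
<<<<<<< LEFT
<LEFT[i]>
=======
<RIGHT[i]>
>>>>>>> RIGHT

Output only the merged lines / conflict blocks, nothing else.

Answer: india
foxtrot
bravo

Derivation:
Final LEFT:  [india, foxtrot, bravo]
Final RIGHT: [golf, foxtrot, alpha]
i=0: L=india, R=golf=BASE -> take LEFT -> india
i=1: L=foxtrot R=foxtrot -> agree -> foxtrot
i=2: L=bravo, R=alpha=BASE -> take LEFT -> bravo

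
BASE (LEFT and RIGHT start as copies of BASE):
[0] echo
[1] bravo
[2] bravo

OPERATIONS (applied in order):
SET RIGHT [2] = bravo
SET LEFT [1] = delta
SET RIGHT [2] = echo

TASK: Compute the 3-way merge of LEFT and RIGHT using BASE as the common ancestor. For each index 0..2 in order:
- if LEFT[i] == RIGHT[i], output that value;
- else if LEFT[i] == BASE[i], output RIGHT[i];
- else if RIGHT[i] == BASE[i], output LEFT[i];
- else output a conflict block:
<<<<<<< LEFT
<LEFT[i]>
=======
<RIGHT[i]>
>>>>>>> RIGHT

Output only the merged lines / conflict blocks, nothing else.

Final LEFT:  [echo, delta, bravo]
Final RIGHT: [echo, bravo, echo]
i=0: L=echo R=echo -> agree -> echo
i=1: L=delta, R=bravo=BASE -> take LEFT -> delta
i=2: L=bravo=BASE, R=echo -> take RIGHT -> echo

Answer: echo
delta
echo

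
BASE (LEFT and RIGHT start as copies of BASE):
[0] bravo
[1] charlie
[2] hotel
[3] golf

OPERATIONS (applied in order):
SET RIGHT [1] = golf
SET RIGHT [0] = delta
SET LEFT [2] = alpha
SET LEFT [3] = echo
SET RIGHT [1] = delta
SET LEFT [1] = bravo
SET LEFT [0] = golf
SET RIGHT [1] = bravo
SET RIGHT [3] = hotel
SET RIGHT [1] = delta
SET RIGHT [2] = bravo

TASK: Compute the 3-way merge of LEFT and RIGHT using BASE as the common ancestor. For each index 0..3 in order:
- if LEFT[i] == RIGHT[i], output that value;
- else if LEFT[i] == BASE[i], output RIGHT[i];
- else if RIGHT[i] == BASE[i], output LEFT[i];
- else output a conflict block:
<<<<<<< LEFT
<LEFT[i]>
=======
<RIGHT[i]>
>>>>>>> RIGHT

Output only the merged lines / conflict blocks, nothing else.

Answer: <<<<<<< LEFT
golf
=======
delta
>>>>>>> RIGHT
<<<<<<< LEFT
bravo
=======
delta
>>>>>>> RIGHT
<<<<<<< LEFT
alpha
=======
bravo
>>>>>>> RIGHT
<<<<<<< LEFT
echo
=======
hotel
>>>>>>> RIGHT

Derivation:
Final LEFT:  [golf, bravo, alpha, echo]
Final RIGHT: [delta, delta, bravo, hotel]
i=0: BASE=bravo L=golf R=delta all differ -> CONFLICT
i=1: BASE=charlie L=bravo R=delta all differ -> CONFLICT
i=2: BASE=hotel L=alpha R=bravo all differ -> CONFLICT
i=3: BASE=golf L=echo R=hotel all differ -> CONFLICT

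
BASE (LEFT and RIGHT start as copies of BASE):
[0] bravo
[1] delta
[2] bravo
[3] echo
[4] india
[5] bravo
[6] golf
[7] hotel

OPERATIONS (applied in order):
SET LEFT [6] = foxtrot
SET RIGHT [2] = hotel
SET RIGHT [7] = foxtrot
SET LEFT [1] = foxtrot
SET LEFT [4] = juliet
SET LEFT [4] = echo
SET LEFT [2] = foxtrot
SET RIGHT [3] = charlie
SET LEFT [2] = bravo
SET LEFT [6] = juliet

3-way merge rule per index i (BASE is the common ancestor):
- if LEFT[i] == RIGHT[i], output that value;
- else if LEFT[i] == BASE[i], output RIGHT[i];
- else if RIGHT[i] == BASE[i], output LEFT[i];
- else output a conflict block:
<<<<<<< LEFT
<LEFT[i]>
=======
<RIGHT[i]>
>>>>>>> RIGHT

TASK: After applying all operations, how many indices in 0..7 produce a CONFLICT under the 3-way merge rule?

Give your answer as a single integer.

Final LEFT:  [bravo, foxtrot, bravo, echo, echo, bravo, juliet, hotel]
Final RIGHT: [bravo, delta, hotel, charlie, india, bravo, golf, foxtrot]
i=0: L=bravo R=bravo -> agree -> bravo
i=1: L=foxtrot, R=delta=BASE -> take LEFT -> foxtrot
i=2: L=bravo=BASE, R=hotel -> take RIGHT -> hotel
i=3: L=echo=BASE, R=charlie -> take RIGHT -> charlie
i=4: L=echo, R=india=BASE -> take LEFT -> echo
i=5: L=bravo R=bravo -> agree -> bravo
i=6: L=juliet, R=golf=BASE -> take LEFT -> juliet
i=7: L=hotel=BASE, R=foxtrot -> take RIGHT -> foxtrot
Conflict count: 0

Answer: 0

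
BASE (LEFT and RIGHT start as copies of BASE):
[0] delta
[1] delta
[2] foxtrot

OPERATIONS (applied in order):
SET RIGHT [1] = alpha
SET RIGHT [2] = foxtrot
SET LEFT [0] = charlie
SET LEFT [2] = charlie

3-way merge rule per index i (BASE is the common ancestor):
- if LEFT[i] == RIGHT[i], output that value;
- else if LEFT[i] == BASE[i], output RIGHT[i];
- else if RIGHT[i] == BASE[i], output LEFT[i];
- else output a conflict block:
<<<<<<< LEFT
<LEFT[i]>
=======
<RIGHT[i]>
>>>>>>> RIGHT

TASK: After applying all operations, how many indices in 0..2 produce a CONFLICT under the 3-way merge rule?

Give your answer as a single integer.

Answer: 0

Derivation:
Final LEFT:  [charlie, delta, charlie]
Final RIGHT: [delta, alpha, foxtrot]
i=0: L=charlie, R=delta=BASE -> take LEFT -> charlie
i=1: L=delta=BASE, R=alpha -> take RIGHT -> alpha
i=2: L=charlie, R=foxtrot=BASE -> take LEFT -> charlie
Conflict count: 0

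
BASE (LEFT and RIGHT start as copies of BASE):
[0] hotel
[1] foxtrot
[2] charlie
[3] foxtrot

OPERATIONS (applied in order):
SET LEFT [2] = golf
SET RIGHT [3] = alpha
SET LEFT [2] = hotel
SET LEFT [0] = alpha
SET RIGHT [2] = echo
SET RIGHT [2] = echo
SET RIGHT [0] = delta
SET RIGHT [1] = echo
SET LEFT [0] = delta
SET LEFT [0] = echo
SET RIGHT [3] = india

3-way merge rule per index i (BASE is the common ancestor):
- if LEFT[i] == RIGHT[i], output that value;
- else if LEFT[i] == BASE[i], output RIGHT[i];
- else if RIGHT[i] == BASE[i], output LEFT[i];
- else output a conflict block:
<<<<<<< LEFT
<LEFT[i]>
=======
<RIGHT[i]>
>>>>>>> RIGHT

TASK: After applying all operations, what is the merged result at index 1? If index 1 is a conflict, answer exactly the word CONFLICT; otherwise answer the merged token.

Final LEFT:  [echo, foxtrot, hotel, foxtrot]
Final RIGHT: [delta, echo, echo, india]
i=0: BASE=hotel L=echo R=delta all differ -> CONFLICT
i=1: L=foxtrot=BASE, R=echo -> take RIGHT -> echo
i=2: BASE=charlie L=hotel R=echo all differ -> CONFLICT
i=3: L=foxtrot=BASE, R=india -> take RIGHT -> india
Index 1 -> echo

Answer: echo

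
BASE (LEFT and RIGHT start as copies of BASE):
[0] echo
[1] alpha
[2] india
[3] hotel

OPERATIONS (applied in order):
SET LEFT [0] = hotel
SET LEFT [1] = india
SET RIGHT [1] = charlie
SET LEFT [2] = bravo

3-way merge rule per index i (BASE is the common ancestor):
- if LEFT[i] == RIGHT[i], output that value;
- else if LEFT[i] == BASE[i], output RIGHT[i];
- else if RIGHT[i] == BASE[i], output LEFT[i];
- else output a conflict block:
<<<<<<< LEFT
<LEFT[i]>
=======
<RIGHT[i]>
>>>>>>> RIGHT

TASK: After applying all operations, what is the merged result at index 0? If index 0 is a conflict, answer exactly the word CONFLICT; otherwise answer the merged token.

Final LEFT:  [hotel, india, bravo, hotel]
Final RIGHT: [echo, charlie, india, hotel]
i=0: L=hotel, R=echo=BASE -> take LEFT -> hotel
i=1: BASE=alpha L=india R=charlie all differ -> CONFLICT
i=2: L=bravo, R=india=BASE -> take LEFT -> bravo
i=3: L=hotel R=hotel -> agree -> hotel
Index 0 -> hotel

Answer: hotel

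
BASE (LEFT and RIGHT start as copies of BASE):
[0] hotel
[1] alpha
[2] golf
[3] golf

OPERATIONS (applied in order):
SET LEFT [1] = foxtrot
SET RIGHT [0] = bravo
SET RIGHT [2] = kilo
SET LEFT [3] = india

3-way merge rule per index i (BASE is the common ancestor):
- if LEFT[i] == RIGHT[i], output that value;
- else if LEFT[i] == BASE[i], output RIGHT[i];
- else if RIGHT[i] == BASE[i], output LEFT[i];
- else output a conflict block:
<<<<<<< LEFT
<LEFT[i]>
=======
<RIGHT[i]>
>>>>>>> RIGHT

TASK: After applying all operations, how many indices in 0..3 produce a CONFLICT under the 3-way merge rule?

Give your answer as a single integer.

Final LEFT:  [hotel, foxtrot, golf, india]
Final RIGHT: [bravo, alpha, kilo, golf]
i=0: L=hotel=BASE, R=bravo -> take RIGHT -> bravo
i=1: L=foxtrot, R=alpha=BASE -> take LEFT -> foxtrot
i=2: L=golf=BASE, R=kilo -> take RIGHT -> kilo
i=3: L=india, R=golf=BASE -> take LEFT -> india
Conflict count: 0

Answer: 0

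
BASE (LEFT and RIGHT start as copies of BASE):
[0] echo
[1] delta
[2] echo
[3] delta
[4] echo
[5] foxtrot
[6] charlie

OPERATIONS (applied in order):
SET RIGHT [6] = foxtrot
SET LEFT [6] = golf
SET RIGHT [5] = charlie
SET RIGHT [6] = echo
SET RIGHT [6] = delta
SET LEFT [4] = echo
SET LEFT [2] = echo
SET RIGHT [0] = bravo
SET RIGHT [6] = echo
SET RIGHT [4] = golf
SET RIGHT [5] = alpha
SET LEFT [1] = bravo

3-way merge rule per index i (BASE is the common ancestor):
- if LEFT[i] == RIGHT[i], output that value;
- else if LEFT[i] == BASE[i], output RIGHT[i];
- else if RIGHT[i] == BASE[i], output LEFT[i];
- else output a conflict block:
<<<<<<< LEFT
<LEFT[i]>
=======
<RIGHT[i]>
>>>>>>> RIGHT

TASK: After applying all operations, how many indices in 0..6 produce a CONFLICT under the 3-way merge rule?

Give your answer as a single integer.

Final LEFT:  [echo, bravo, echo, delta, echo, foxtrot, golf]
Final RIGHT: [bravo, delta, echo, delta, golf, alpha, echo]
i=0: L=echo=BASE, R=bravo -> take RIGHT -> bravo
i=1: L=bravo, R=delta=BASE -> take LEFT -> bravo
i=2: L=echo R=echo -> agree -> echo
i=3: L=delta R=delta -> agree -> delta
i=4: L=echo=BASE, R=golf -> take RIGHT -> golf
i=5: L=foxtrot=BASE, R=alpha -> take RIGHT -> alpha
i=6: BASE=charlie L=golf R=echo all differ -> CONFLICT
Conflict count: 1

Answer: 1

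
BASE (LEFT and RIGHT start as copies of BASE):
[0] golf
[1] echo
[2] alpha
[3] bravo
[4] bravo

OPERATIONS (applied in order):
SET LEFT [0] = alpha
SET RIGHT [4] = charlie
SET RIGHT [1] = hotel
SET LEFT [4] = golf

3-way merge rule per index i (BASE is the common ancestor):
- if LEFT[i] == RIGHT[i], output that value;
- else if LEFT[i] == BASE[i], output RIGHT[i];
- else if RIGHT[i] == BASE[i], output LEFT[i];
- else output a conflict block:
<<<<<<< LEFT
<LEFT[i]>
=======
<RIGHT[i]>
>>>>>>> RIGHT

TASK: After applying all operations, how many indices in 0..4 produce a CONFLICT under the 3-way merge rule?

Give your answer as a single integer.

Final LEFT:  [alpha, echo, alpha, bravo, golf]
Final RIGHT: [golf, hotel, alpha, bravo, charlie]
i=0: L=alpha, R=golf=BASE -> take LEFT -> alpha
i=1: L=echo=BASE, R=hotel -> take RIGHT -> hotel
i=2: L=alpha R=alpha -> agree -> alpha
i=3: L=bravo R=bravo -> agree -> bravo
i=4: BASE=bravo L=golf R=charlie all differ -> CONFLICT
Conflict count: 1

Answer: 1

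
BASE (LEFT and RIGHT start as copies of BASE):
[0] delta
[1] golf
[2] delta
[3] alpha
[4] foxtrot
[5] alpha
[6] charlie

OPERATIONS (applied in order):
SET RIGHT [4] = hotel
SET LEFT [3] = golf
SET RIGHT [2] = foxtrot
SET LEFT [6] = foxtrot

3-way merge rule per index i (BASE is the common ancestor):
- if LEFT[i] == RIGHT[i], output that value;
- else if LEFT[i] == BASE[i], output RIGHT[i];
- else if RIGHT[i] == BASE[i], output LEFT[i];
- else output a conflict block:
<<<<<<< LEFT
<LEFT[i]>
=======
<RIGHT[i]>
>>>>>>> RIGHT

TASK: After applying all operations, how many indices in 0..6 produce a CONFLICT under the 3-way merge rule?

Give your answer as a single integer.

Final LEFT:  [delta, golf, delta, golf, foxtrot, alpha, foxtrot]
Final RIGHT: [delta, golf, foxtrot, alpha, hotel, alpha, charlie]
i=0: L=delta R=delta -> agree -> delta
i=1: L=golf R=golf -> agree -> golf
i=2: L=delta=BASE, R=foxtrot -> take RIGHT -> foxtrot
i=3: L=golf, R=alpha=BASE -> take LEFT -> golf
i=4: L=foxtrot=BASE, R=hotel -> take RIGHT -> hotel
i=5: L=alpha R=alpha -> agree -> alpha
i=6: L=foxtrot, R=charlie=BASE -> take LEFT -> foxtrot
Conflict count: 0

Answer: 0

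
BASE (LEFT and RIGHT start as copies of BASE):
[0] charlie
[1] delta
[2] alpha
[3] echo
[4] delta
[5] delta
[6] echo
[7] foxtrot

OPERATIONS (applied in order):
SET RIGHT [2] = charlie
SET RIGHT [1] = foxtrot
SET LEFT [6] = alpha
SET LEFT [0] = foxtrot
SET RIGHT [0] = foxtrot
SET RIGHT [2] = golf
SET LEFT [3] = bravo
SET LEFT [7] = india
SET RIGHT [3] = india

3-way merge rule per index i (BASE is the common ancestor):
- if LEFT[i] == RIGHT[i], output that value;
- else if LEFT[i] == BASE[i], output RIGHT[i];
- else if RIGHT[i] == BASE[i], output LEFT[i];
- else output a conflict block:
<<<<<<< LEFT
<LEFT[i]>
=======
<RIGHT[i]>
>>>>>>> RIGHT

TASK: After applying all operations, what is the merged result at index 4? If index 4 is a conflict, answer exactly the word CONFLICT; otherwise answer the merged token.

Answer: delta

Derivation:
Final LEFT:  [foxtrot, delta, alpha, bravo, delta, delta, alpha, india]
Final RIGHT: [foxtrot, foxtrot, golf, india, delta, delta, echo, foxtrot]
i=0: L=foxtrot R=foxtrot -> agree -> foxtrot
i=1: L=delta=BASE, R=foxtrot -> take RIGHT -> foxtrot
i=2: L=alpha=BASE, R=golf -> take RIGHT -> golf
i=3: BASE=echo L=bravo R=india all differ -> CONFLICT
i=4: L=delta R=delta -> agree -> delta
i=5: L=delta R=delta -> agree -> delta
i=6: L=alpha, R=echo=BASE -> take LEFT -> alpha
i=7: L=india, R=foxtrot=BASE -> take LEFT -> india
Index 4 -> delta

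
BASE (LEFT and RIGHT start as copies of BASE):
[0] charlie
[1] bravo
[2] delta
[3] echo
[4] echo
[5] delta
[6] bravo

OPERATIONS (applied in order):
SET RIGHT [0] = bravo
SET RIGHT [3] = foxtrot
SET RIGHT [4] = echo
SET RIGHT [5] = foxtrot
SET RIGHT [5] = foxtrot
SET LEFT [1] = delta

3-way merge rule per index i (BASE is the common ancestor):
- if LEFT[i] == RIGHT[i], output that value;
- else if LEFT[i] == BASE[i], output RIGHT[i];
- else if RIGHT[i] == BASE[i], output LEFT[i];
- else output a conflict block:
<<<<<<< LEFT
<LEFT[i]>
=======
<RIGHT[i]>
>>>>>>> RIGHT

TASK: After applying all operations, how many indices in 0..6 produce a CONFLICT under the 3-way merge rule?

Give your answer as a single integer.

Final LEFT:  [charlie, delta, delta, echo, echo, delta, bravo]
Final RIGHT: [bravo, bravo, delta, foxtrot, echo, foxtrot, bravo]
i=0: L=charlie=BASE, R=bravo -> take RIGHT -> bravo
i=1: L=delta, R=bravo=BASE -> take LEFT -> delta
i=2: L=delta R=delta -> agree -> delta
i=3: L=echo=BASE, R=foxtrot -> take RIGHT -> foxtrot
i=4: L=echo R=echo -> agree -> echo
i=5: L=delta=BASE, R=foxtrot -> take RIGHT -> foxtrot
i=6: L=bravo R=bravo -> agree -> bravo
Conflict count: 0

Answer: 0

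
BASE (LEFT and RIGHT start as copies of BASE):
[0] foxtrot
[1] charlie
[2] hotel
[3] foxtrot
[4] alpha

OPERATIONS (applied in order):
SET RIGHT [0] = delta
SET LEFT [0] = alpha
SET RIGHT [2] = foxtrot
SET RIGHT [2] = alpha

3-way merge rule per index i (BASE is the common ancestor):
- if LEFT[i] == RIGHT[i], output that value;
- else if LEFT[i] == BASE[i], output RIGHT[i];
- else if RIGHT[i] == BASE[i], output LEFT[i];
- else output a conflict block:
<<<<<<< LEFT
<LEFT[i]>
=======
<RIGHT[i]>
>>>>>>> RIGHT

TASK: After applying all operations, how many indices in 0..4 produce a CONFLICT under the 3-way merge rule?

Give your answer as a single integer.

Answer: 1

Derivation:
Final LEFT:  [alpha, charlie, hotel, foxtrot, alpha]
Final RIGHT: [delta, charlie, alpha, foxtrot, alpha]
i=0: BASE=foxtrot L=alpha R=delta all differ -> CONFLICT
i=1: L=charlie R=charlie -> agree -> charlie
i=2: L=hotel=BASE, R=alpha -> take RIGHT -> alpha
i=3: L=foxtrot R=foxtrot -> agree -> foxtrot
i=4: L=alpha R=alpha -> agree -> alpha
Conflict count: 1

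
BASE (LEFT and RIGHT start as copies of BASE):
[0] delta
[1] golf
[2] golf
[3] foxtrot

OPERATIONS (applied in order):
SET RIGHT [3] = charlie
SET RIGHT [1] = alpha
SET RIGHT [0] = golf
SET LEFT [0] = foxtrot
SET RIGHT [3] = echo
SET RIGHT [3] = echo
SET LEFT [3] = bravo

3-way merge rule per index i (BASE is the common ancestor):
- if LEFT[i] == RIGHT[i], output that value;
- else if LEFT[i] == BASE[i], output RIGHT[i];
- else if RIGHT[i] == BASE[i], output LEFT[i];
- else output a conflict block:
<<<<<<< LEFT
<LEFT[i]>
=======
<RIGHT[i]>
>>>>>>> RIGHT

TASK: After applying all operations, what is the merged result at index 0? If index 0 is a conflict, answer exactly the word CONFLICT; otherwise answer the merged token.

Final LEFT:  [foxtrot, golf, golf, bravo]
Final RIGHT: [golf, alpha, golf, echo]
i=0: BASE=delta L=foxtrot R=golf all differ -> CONFLICT
i=1: L=golf=BASE, R=alpha -> take RIGHT -> alpha
i=2: L=golf R=golf -> agree -> golf
i=3: BASE=foxtrot L=bravo R=echo all differ -> CONFLICT
Index 0 -> CONFLICT

Answer: CONFLICT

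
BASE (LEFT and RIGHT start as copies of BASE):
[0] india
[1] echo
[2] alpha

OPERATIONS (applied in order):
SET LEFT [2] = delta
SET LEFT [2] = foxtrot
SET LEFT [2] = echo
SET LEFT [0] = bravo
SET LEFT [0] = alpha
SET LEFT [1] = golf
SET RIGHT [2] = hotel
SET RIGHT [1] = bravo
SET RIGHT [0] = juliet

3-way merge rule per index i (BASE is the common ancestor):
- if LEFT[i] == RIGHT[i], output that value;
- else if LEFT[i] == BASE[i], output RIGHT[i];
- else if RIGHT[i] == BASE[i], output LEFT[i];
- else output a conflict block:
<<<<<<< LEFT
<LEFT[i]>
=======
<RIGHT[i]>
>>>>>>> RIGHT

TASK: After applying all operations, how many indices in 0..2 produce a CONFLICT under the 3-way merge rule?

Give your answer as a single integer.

Answer: 3

Derivation:
Final LEFT:  [alpha, golf, echo]
Final RIGHT: [juliet, bravo, hotel]
i=0: BASE=india L=alpha R=juliet all differ -> CONFLICT
i=1: BASE=echo L=golf R=bravo all differ -> CONFLICT
i=2: BASE=alpha L=echo R=hotel all differ -> CONFLICT
Conflict count: 3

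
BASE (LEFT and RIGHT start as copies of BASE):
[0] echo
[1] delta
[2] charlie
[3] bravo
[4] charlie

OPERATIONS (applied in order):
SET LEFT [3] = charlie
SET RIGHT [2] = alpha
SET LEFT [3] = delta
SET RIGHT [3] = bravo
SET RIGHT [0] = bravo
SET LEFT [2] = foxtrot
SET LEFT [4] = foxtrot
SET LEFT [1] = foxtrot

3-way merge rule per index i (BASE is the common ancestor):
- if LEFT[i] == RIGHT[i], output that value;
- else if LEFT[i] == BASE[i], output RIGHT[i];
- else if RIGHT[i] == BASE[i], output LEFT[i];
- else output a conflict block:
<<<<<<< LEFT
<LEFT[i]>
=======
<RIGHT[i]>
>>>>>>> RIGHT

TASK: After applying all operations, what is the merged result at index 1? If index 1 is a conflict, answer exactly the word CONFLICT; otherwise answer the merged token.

Answer: foxtrot

Derivation:
Final LEFT:  [echo, foxtrot, foxtrot, delta, foxtrot]
Final RIGHT: [bravo, delta, alpha, bravo, charlie]
i=0: L=echo=BASE, R=bravo -> take RIGHT -> bravo
i=1: L=foxtrot, R=delta=BASE -> take LEFT -> foxtrot
i=2: BASE=charlie L=foxtrot R=alpha all differ -> CONFLICT
i=3: L=delta, R=bravo=BASE -> take LEFT -> delta
i=4: L=foxtrot, R=charlie=BASE -> take LEFT -> foxtrot
Index 1 -> foxtrot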